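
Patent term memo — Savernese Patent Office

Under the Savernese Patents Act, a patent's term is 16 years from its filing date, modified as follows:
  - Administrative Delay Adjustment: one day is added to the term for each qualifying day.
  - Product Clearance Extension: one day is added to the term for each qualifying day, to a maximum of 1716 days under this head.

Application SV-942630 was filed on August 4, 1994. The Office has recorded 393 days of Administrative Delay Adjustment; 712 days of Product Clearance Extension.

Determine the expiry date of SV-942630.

Base term: filing date + 16 years → 4 August 2010.
Administrative Delay Adjustment: +393 days → 1 September 2011.
Product Clearance Extension: 712 days (within the 1716-day cap) → +712 days → 13 August 2013.

August 13, 2013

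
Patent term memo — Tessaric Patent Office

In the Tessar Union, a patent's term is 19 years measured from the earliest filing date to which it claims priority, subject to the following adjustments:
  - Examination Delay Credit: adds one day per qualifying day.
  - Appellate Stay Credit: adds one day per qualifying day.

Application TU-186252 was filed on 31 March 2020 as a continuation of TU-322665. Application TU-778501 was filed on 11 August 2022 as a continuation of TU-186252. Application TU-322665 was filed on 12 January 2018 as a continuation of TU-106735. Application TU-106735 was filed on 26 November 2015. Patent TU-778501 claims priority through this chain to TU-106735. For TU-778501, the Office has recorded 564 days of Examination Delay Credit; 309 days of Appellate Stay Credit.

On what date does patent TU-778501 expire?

2037-04-17

Earliest priority filing: 26 November 2015.
Base term: 26 November 2015 + 19 years → 26 November 2034.
Examination Delay Credit: +564 days → 12 June 2036.
Appellate Stay Credit: +309 days → 17 April 2037.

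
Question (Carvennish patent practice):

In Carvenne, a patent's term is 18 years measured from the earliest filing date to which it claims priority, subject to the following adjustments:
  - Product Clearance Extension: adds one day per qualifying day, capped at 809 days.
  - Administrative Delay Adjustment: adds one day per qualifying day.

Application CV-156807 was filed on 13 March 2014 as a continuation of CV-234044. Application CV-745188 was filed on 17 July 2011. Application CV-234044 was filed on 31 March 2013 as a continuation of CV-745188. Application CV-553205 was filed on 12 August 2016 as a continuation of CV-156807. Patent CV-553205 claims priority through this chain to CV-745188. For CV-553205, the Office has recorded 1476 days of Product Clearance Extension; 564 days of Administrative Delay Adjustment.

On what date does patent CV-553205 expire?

April 20, 2033

Earliest priority filing: 17 July 2011.
Base term: 17 July 2011 + 18 years → 17 July 2029.
Product Clearance Extension: 1476 days claimed exceeds the 809-day cap, so +809 days → 4 October 2031.
Administrative Delay Adjustment: +564 days → 20 April 2033.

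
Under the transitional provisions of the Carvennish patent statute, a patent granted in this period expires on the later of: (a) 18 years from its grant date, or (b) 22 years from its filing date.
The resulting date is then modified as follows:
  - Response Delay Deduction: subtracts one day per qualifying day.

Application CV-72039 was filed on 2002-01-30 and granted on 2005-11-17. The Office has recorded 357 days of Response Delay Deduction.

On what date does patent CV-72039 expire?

(a) grant + 18 years → 17 November 2023.
(b) filing + 22 years → 30 January 2024.
Later of the two: 30 January 2024.
Response Delay Deduction: −357 days → 7 February 2023.

February 7, 2023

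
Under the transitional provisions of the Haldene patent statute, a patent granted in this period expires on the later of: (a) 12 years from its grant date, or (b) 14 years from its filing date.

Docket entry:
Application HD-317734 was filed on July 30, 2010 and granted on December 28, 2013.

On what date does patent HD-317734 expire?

(a) grant + 12 years → 28 December 2025.
(b) filing + 14 years → 30 July 2024.
Later of the two: 28 December 2025.

December 28, 2025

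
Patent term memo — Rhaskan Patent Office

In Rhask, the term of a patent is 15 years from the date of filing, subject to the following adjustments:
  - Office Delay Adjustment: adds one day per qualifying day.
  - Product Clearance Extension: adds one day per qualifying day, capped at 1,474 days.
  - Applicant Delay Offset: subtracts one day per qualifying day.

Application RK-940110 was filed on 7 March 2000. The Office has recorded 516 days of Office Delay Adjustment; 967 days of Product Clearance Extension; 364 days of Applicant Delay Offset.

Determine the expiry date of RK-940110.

March 30, 2018

Base term: filing date + 15 years → 7 March 2015.
Office Delay Adjustment: +516 days → 4 August 2016.
Product Clearance Extension: 967 days (within the 1474-day cap) → +967 days → 29 March 2019.
Applicant Delay Offset: −364 days → 30 March 2018.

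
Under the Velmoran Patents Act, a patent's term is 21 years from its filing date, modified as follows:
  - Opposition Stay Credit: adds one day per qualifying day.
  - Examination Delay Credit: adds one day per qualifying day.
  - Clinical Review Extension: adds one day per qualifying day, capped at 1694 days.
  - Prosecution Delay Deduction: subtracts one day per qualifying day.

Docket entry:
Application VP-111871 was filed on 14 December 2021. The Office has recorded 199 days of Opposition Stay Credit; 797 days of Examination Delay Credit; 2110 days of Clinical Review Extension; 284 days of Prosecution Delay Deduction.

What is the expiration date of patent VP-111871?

Base term: filing date + 21 years → 14 December 2042.
Opposition Stay Credit: +199 days → 1 July 2043.
Examination Delay Credit: +797 days → 5 September 2045.
Clinical Review Extension: 2110 days claimed exceeds the 1694-day cap, so +1694 days → 26 April 2050.
Prosecution Delay Deduction: −284 days → 16 July 2049.

July 16, 2049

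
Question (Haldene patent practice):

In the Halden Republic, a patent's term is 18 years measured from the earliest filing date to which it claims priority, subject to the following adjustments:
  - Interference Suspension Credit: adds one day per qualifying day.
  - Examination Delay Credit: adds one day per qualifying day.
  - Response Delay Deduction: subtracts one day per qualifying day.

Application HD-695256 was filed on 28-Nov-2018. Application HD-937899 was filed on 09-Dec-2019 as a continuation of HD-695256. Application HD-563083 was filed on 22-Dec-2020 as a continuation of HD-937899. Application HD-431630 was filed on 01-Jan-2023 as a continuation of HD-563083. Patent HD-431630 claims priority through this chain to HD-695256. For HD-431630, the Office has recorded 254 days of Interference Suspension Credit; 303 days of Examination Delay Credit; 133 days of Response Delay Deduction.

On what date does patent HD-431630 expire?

2038-01-26

Earliest priority filing: 28 November 2018.
Base term: 28 November 2018 + 18 years → 28 November 2036.
Interference Suspension Credit: +254 days → 9 August 2037.
Examination Delay Credit: +303 days → 8 June 2038.
Response Delay Deduction: −133 days → 26 January 2038.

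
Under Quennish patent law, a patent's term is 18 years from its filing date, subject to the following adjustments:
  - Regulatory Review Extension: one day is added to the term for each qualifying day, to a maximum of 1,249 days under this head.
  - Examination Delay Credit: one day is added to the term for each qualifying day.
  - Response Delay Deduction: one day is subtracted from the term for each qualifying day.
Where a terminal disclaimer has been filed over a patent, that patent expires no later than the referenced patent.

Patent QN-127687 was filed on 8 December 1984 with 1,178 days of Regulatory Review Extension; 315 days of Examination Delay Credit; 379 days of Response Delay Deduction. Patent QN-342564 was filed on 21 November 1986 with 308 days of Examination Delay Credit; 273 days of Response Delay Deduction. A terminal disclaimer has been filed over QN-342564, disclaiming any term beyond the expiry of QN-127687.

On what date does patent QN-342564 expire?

Natural term of QN-342564:
  Base: filing + 18 years → 21 November 2004.
  Examination Delay Credit: +308 days → 25 September 2005.
  Response Delay Deduction: −273 days → 26 December 2004.
Expiry of referenced patent QN-127687:
  Base: filing + 18 years → 8 December 2002.
  Regulatory Review Extension: 1178 days (within the 1249-day cap) → +1178 days → 28 February 2006.
  Examination Delay Credit: +315 days → 9 January 2007.
  Response Delay Deduction: −379 days → 26 December 2005.
Terminal disclaimer: QN-342564 expires on the earlier of 26 December 2004 and 26 December 2005.

2004-12-26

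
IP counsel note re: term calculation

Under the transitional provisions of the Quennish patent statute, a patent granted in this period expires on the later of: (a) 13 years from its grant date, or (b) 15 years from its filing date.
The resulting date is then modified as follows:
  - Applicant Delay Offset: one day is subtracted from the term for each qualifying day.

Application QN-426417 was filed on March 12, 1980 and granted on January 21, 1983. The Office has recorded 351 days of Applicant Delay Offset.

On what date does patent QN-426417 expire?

(a) grant + 13 years → 21 January 1996.
(b) filing + 15 years → 12 March 1995.
Later of the two: 21 January 1996.
Applicant Delay Offset: −351 days → 4 February 1995.

February 4, 1995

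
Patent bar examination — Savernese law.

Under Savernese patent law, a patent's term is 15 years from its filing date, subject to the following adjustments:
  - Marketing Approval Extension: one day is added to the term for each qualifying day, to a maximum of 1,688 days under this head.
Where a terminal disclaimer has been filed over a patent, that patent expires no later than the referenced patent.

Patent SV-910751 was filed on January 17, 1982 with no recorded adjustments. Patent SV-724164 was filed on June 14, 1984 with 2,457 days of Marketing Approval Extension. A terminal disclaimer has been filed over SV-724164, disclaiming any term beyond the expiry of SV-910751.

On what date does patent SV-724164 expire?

1997-01-17

Natural term of SV-724164:
  Base: filing + 15 years → 14 June 1999.
  Marketing Approval Extension: 2457 days claimed exceeds the 1688-day cap, so +1688 days → 27 January 2004.
Expiry of referenced patent SV-910751:
  Base: filing + 15 years → 17 January 1997.
Terminal disclaimer: SV-724164 expires on the earlier of 27 January 2004 and 17 January 1997.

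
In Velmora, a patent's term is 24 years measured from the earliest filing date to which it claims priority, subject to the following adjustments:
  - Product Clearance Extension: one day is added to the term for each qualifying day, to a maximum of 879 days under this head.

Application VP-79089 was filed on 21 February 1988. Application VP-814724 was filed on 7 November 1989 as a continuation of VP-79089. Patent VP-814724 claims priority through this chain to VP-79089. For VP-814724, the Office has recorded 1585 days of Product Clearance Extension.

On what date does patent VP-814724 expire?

Earliest priority filing: 21 February 1988.
Base term: 21 February 1988 + 24 years → 21 February 2012.
Product Clearance Extension: 1585 days claimed exceeds the 879-day cap, so +879 days → 19 July 2014.

2014-07-19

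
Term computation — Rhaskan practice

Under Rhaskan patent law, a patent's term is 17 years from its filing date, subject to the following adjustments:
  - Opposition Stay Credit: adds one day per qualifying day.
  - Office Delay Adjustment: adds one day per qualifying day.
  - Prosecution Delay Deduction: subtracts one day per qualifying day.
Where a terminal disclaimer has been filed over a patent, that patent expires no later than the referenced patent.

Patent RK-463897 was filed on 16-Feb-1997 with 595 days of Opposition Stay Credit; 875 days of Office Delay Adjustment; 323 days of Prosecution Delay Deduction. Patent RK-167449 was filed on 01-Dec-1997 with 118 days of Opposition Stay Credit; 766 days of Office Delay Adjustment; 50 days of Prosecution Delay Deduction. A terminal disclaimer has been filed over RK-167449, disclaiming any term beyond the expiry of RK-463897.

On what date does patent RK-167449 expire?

March 14, 2017

Natural term of RK-167449:
  Base: filing + 17 years → 1 December 2014.
  Opposition Stay Credit: +118 days → 29 March 2015.
  Office Delay Adjustment: +766 days → 3 May 2017.
  Prosecution Delay Deduction: −50 days → 14 March 2017.
Expiry of referenced patent RK-463897:
  Base: filing + 17 years → 16 February 2014.
  Opposition Stay Credit: +595 days → 4 October 2015.
  Office Delay Adjustment: +875 days → 25 February 2018.
  Prosecution Delay Deduction: −323 days → 8 April 2017.
Terminal disclaimer: RK-167449 expires on the earlier of 14 March 2017 and 8 April 2017.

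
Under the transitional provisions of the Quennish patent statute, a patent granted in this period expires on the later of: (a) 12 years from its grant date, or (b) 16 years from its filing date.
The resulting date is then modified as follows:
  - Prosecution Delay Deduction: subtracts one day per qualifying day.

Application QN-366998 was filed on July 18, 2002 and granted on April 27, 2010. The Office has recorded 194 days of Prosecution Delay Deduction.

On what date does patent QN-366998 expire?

(a) grant + 12 years → 27 April 2022.
(b) filing + 16 years → 18 July 2018.
Later of the two: 27 April 2022.
Prosecution Delay Deduction: −194 days → 15 October 2021.

2021-10-15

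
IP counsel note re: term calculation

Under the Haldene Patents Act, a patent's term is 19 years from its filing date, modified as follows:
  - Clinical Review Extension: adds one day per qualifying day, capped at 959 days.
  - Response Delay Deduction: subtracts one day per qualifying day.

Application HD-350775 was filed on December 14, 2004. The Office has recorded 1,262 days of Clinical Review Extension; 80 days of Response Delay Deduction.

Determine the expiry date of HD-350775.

Base term: filing date + 19 years → 14 December 2023.
Clinical Review Extension: 1262 days claimed exceeds the 959-day cap, so +959 days → 30 July 2026.
Response Delay Deduction: −80 days → 11 May 2026.

May 11, 2026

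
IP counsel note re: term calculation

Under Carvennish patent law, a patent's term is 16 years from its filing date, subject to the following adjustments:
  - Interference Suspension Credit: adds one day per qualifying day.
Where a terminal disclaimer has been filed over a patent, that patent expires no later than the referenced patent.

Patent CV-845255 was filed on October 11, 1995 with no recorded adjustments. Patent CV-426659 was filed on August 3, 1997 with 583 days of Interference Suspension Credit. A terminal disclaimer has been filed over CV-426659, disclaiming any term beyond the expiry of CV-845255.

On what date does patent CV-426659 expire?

Natural term of CV-426659:
  Base: filing + 16 years → 3 August 2013.
  Interference Suspension Credit: +583 days → 9 March 2015.
Expiry of referenced patent CV-845255:
  Base: filing + 16 years → 11 October 2011.
Terminal disclaimer: CV-426659 expires on the earlier of 9 March 2015 and 11 October 2011.

2011-10-11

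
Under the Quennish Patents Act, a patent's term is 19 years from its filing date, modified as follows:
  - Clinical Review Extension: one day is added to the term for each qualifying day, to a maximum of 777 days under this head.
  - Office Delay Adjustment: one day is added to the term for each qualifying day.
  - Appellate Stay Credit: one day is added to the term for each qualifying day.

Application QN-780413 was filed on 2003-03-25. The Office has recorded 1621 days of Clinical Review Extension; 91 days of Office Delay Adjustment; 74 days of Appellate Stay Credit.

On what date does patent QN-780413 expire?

Base term: filing date + 19 years → 25 March 2022.
Clinical Review Extension: 1621 days claimed exceeds the 777-day cap, so +777 days → 10 May 2024.
Office Delay Adjustment: +91 days → 9 August 2024.
Appellate Stay Credit: +74 days → 22 October 2024.

2024-10-22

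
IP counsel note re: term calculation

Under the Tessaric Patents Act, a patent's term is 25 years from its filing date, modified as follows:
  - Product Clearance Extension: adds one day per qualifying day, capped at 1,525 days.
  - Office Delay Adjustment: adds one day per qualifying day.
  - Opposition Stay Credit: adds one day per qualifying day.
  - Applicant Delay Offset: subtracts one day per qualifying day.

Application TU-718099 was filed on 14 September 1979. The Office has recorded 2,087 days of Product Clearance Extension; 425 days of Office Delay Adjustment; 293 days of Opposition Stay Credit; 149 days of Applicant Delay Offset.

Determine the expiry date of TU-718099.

2010-06-09

Base term: filing date + 25 years → 14 September 2004.
Product Clearance Extension: 2087 days claimed exceeds the 1525-day cap, so +1525 days → 17 November 2008.
Office Delay Adjustment: +425 days → 16 January 2010.
Opposition Stay Credit: +293 days → 5 November 2010.
Applicant Delay Offset: −149 days → 9 June 2010.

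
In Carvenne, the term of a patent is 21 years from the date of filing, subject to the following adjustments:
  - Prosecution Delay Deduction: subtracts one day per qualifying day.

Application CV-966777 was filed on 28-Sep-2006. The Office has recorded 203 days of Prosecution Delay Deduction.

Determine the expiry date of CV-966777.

Base term: filing date + 21 years → 28 September 2027.
Prosecution Delay Deduction: −203 days → 9 March 2027.

2027-03-09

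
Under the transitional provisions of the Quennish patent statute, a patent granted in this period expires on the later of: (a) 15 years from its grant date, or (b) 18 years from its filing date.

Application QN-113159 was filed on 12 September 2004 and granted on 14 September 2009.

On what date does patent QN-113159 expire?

(a) grant + 15 years → 14 September 2024.
(b) filing + 18 years → 12 September 2022.
Later of the two: 14 September 2024.

September 14, 2024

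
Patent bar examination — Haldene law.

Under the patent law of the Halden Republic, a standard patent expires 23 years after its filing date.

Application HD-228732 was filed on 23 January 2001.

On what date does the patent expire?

2024-01-23

Filing date + 23 years → 23 January 2024.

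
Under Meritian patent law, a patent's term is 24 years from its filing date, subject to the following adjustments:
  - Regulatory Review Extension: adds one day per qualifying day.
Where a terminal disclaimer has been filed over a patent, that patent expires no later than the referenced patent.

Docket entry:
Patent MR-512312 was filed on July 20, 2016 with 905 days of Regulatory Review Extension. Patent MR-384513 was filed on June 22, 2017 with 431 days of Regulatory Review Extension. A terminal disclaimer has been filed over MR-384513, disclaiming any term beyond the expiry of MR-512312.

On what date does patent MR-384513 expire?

August 27, 2042

Natural term of MR-384513:
  Base: filing + 24 years → 22 June 2041.
  Regulatory Review Extension: +431 days → 27 August 2042.
Expiry of referenced patent MR-512312:
  Base: filing + 24 years → 20 July 2040.
  Regulatory Review Extension: +905 days → 11 January 2043.
Terminal disclaimer: MR-384513 expires on the earlier of 27 August 2042 and 11 January 2043.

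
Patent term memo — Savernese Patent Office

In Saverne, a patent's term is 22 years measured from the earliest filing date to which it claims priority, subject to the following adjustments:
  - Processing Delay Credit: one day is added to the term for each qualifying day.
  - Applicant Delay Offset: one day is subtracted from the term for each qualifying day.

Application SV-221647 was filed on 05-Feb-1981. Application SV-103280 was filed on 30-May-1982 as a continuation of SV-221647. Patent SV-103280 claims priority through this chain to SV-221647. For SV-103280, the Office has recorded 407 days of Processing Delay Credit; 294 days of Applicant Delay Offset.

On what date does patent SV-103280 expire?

Earliest priority filing: 5 February 1981.
Base term: 5 February 1981 + 22 years → 5 February 2003.
Processing Delay Credit: +407 days → 18 March 2004.
Applicant Delay Offset: −294 days → 29 May 2003.

May 29, 2003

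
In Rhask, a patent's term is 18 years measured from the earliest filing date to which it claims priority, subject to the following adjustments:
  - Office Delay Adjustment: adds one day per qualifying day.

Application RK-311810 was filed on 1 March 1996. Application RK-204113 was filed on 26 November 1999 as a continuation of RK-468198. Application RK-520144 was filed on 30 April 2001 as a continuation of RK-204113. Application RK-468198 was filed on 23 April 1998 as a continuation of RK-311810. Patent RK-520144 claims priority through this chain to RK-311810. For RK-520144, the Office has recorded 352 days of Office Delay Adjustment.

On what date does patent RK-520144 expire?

Earliest priority filing: 1 March 1996.
Base term: 1 March 1996 + 18 years → 1 March 2014.
Office Delay Adjustment: +352 days → 16 February 2015.

February 16, 2015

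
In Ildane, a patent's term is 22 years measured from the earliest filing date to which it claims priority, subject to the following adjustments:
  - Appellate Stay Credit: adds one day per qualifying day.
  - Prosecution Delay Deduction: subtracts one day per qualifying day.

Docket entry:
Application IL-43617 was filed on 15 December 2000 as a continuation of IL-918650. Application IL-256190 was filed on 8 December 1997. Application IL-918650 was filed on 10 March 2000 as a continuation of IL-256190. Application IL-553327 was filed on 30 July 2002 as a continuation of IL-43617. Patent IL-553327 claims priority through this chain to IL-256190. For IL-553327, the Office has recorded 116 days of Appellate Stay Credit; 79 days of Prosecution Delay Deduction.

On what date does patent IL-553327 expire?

2020-01-14

Earliest priority filing: 8 December 1997.
Base term: 8 December 1997 + 22 years → 8 December 2019.
Appellate Stay Credit: +116 days → 2 April 2020.
Prosecution Delay Deduction: −79 days → 14 January 2020.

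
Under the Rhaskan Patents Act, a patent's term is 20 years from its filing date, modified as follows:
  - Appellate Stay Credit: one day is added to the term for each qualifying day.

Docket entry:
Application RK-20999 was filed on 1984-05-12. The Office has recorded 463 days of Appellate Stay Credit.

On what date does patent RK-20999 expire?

Base term: filing date + 20 years → 12 May 2004.
Appellate Stay Credit: +463 days → 18 August 2005.

2005-08-18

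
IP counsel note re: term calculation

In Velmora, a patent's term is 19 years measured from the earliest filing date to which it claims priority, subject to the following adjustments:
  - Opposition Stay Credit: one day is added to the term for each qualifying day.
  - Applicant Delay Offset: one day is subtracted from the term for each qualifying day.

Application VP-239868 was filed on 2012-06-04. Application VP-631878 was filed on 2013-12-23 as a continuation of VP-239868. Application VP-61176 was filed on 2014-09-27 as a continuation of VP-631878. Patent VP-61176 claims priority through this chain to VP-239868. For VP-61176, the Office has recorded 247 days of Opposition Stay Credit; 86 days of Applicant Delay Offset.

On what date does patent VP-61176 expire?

2031-11-12

Earliest priority filing: 4 June 2012.
Base term: 4 June 2012 + 19 years → 4 June 2031.
Opposition Stay Credit: +247 days → 6 February 2032.
Applicant Delay Offset: −86 days → 12 November 2031.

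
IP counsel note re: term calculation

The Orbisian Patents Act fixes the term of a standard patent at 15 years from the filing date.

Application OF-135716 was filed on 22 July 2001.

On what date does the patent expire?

Filing date + 15 years → 22 July 2016.

July 22, 2016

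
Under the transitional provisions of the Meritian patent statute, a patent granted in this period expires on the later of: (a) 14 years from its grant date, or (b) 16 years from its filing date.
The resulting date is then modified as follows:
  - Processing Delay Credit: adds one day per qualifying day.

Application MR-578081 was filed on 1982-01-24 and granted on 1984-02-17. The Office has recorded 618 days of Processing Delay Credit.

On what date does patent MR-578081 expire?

(a) grant + 14 years → 17 February 1998.
(b) filing + 16 years → 24 January 1998.
Later of the two: 17 February 1998.
Processing Delay Credit: +618 days → 28 October 1999.

1999-10-28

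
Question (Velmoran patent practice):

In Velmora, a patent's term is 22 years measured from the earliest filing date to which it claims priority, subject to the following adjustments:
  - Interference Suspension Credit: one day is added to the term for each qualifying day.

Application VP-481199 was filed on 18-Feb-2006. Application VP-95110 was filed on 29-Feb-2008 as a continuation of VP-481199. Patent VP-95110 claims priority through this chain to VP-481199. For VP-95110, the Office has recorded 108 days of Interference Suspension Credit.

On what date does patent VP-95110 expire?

June 5, 2028

Earliest priority filing: 18 February 2006.
Base term: 18 February 2006 + 22 years → 18 February 2028.
Interference Suspension Credit: +108 days → 5 June 2028.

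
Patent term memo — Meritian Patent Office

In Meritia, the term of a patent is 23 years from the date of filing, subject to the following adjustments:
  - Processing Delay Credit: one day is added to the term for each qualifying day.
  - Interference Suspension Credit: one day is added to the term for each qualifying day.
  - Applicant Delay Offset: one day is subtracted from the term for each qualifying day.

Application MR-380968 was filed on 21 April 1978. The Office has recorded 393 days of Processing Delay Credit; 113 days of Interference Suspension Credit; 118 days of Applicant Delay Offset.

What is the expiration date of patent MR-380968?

Base term: filing date + 23 years → 21 April 2001.
Processing Delay Credit: +393 days → 19 May 2002.
Interference Suspension Credit: +113 days → 9 September 2002.
Applicant Delay Offset: −118 days → 14 May 2002.

2002-05-14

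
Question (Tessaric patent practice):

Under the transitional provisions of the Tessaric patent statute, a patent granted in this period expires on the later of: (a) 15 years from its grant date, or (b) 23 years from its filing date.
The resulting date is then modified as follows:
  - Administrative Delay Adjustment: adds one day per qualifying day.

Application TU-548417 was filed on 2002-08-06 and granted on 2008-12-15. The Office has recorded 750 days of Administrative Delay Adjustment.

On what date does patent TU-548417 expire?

August 26, 2027

(a) grant + 15 years → 15 December 2023.
(b) filing + 23 years → 6 August 2025.
Later of the two: 6 August 2025.
Administrative Delay Adjustment: +750 days → 26 August 2027.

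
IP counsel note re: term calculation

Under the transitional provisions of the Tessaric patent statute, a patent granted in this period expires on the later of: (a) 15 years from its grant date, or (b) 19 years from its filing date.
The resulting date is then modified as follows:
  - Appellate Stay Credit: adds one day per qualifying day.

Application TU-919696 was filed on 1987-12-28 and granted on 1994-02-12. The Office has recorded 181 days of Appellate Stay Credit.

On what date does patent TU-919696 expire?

August 12, 2009

(a) grant + 15 years → 12 February 2009.
(b) filing + 19 years → 28 December 2006.
Later of the two: 12 February 2009.
Appellate Stay Credit: +181 days → 12 August 2009.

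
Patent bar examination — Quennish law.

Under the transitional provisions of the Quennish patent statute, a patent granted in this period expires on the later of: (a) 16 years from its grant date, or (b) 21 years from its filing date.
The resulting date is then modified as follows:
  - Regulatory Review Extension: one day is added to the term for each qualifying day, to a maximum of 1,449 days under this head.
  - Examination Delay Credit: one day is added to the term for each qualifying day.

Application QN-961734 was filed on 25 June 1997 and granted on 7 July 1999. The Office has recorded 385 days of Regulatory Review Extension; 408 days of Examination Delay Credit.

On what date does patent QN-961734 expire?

2020-08-26

(a) grant + 16 years → 7 July 2015.
(b) filing + 21 years → 25 June 2018.
Later of the two: 25 June 2018.
Regulatory Review Extension: 385 days (within the 1449-day cap) → +385 days → 15 July 2019.
Examination Delay Credit: +408 days → 26 August 2020.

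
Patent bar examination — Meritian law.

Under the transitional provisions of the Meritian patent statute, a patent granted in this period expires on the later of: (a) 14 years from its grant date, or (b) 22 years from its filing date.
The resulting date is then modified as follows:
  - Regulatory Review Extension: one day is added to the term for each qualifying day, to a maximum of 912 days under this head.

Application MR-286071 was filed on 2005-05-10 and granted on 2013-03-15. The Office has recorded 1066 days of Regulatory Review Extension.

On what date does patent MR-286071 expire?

(a) grant + 14 years → 15 March 2027.
(b) filing + 22 years → 10 May 2027.
Later of the two: 10 May 2027.
Regulatory Review Extension: 1066 days claimed exceeds the 912-day cap, so +912 days → 7 November 2029.

2029-11-07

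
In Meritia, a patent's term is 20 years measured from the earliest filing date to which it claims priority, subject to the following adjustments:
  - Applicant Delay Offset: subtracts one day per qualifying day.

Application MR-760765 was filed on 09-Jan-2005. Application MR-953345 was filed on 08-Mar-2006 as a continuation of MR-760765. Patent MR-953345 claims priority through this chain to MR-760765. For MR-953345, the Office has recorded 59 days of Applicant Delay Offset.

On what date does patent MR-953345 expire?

Earliest priority filing: 9 January 2005.
Base term: 9 January 2005 + 20 years → 9 January 2025.
Applicant Delay Offset: −59 days → 11 November 2024.

2024-11-11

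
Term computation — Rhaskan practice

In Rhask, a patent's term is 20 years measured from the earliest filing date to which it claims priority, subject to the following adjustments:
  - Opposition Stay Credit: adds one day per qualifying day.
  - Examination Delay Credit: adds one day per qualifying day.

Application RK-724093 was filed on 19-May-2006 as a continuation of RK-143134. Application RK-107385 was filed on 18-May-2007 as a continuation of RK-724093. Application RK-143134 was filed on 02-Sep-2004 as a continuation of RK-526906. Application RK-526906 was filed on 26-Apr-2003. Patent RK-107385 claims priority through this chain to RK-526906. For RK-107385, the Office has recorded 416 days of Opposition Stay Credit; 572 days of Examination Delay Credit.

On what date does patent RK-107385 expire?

January 8, 2026

Earliest priority filing: 26 April 2003.
Base term: 26 April 2003 + 20 years → 26 April 2023.
Opposition Stay Credit: +416 days → 15 June 2024.
Examination Delay Credit: +572 days → 8 January 2026.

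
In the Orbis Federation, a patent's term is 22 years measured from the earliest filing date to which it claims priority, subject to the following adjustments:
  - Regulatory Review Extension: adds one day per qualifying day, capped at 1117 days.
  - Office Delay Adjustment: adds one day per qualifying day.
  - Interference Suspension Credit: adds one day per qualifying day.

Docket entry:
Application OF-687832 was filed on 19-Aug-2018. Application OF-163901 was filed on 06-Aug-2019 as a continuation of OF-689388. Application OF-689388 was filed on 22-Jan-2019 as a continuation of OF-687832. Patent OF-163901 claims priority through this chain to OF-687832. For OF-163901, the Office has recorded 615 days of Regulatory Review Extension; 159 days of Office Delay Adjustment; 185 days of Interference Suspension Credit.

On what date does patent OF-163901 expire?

Earliest priority filing: 19 August 2018.
Base term: 19 August 2018 + 22 years → 19 August 2040.
Regulatory Review Extension: 615 days (within the 1117-day cap) → +615 days → 26 April 2042.
Office Delay Adjustment: +159 days → 2 October 2042.
Interference Suspension Credit: +185 days → 5 April 2043.

April 5, 2043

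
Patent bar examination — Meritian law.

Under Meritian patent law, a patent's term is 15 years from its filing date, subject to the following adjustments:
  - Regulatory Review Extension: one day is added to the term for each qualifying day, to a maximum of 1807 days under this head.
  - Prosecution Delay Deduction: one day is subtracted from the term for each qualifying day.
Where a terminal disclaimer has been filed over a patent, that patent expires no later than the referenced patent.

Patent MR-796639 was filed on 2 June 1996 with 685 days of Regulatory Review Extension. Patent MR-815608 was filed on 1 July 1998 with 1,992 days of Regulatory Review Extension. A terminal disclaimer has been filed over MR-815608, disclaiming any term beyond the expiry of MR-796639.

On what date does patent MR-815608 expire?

2013-04-17

Natural term of MR-815608:
  Base: filing + 15 years → 1 July 2013.
  Regulatory Review Extension: 1992 days claimed exceeds the 1807-day cap, so +1807 days → 12 June 2018.
Expiry of referenced patent MR-796639:
  Base: filing + 15 years → 2 June 2011.
  Regulatory Review Extension: 685 days (within the 1807-day cap) → +685 days → 17 April 2013.
Terminal disclaimer: MR-815608 expires on the earlier of 12 June 2018 and 17 April 2013.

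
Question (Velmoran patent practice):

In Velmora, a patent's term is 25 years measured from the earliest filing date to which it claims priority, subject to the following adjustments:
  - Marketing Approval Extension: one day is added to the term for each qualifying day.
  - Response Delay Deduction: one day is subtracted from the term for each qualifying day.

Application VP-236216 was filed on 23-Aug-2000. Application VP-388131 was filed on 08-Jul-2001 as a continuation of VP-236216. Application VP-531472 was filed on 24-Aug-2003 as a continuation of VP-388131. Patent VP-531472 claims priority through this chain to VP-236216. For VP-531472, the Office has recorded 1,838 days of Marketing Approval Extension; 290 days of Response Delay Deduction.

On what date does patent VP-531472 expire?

Earliest priority filing: 23 August 2000.
Base term: 23 August 2000 + 25 years → 23 August 2025.
Marketing Approval Extension: +1838 days → 4 September 2030.
Response Delay Deduction: −290 days → 18 November 2029.

2029-11-18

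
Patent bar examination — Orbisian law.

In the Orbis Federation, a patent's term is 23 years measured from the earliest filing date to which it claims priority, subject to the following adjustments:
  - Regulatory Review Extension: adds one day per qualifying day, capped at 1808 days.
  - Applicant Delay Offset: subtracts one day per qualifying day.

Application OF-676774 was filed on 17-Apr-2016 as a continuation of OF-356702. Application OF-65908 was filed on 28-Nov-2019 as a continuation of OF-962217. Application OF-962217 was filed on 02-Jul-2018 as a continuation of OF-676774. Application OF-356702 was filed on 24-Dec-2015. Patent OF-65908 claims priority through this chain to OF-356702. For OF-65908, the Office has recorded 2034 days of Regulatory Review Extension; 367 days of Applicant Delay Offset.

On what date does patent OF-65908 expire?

December 4, 2042

Earliest priority filing: 24 December 2015.
Base term: 24 December 2015 + 23 years → 24 December 2038.
Regulatory Review Extension: 2034 days claimed exceeds the 1808-day cap, so +1808 days → 6 December 2043.
Applicant Delay Offset: −367 days → 4 December 2042.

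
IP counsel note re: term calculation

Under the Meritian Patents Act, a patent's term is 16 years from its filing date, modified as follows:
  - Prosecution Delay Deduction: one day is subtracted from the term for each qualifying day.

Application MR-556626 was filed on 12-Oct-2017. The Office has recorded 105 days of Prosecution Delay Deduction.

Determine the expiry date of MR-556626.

2033-06-29

Base term: filing date + 16 years → 12 October 2033.
Prosecution Delay Deduction: −105 days → 29 June 2033.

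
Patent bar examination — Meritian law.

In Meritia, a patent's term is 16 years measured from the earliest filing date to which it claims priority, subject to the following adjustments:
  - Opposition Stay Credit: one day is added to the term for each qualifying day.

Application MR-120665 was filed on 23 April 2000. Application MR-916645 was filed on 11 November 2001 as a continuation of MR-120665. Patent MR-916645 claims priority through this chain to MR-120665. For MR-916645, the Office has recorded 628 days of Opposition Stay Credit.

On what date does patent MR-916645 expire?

Earliest priority filing: 23 April 2000.
Base term: 23 April 2000 + 16 years → 23 April 2016.
Opposition Stay Credit: +628 days → 11 January 2018.

2018-01-11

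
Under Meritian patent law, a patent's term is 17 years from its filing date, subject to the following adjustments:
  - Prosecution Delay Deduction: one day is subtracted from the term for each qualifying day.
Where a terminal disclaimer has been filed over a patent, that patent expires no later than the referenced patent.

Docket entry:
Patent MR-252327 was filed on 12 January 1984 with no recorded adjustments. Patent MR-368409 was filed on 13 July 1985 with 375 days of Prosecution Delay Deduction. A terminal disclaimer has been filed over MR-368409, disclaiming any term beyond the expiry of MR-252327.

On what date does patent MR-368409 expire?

January 12, 2001

Natural term of MR-368409:
  Base: filing + 17 years → 13 July 2002.
  Prosecution Delay Deduction: −375 days → 3 July 2001.
Expiry of referenced patent MR-252327:
  Base: filing + 17 years → 12 January 2001.
Terminal disclaimer: MR-368409 expires on the earlier of 3 July 2001 and 12 January 2001.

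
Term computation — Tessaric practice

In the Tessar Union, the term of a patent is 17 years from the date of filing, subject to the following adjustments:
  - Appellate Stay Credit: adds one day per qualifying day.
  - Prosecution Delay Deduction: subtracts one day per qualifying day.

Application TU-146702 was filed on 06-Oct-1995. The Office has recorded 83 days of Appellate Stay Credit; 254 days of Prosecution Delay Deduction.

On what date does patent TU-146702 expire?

Base term: filing date + 17 years → 6 October 2012.
Appellate Stay Credit: +83 days → 28 December 2012.
Prosecution Delay Deduction: −254 days → 18 April 2012.

April 18, 2012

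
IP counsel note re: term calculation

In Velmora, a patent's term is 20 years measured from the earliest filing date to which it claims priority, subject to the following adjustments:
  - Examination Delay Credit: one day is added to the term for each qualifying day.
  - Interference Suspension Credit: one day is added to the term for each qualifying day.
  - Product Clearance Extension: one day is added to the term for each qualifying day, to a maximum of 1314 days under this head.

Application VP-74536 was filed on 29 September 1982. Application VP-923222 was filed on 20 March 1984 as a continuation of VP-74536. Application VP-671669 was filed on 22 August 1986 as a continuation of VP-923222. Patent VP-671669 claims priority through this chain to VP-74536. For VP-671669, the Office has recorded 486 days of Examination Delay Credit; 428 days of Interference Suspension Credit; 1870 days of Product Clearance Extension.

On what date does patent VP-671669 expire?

Earliest priority filing: 29 September 1982.
Base term: 29 September 1982 + 20 years → 29 September 2002.
Examination Delay Credit: +486 days → 28 January 2004.
Interference Suspension Credit: +428 days → 31 March 2005.
Product Clearance Extension: 1870 days claimed exceeds the 1314-day cap, so +1314 days → 4 November 2008.

2008-11-04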